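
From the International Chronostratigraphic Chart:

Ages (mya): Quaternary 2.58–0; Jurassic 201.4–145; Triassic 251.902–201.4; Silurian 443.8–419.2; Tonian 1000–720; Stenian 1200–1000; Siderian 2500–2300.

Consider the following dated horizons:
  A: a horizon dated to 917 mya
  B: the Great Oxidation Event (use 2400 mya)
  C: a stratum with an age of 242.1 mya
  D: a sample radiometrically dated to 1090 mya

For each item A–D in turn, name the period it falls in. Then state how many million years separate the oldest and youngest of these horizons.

A — Tonian; B — Siderian; C — Triassic; D — Stenian; span 2157.9 million years

Match each age against the start–end ranges in the excerpt: A = 917 Ma → Tonian (1000–720); B = 2400 Ma → Siderian (2500–2300); C = 242.1 Ma → Triassic (251.902–201.4); D = 1090 Ma → Stenian (1200–1000).
The largest age is 2400 Ma and the smallest is 242.1 Ma; their difference is 2157.9 Myr.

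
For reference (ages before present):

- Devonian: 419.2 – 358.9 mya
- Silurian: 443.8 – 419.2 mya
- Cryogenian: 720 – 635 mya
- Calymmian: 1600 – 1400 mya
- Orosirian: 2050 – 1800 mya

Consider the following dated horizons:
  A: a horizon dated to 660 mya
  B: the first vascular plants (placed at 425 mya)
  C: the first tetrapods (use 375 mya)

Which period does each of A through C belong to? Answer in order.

A: 660 Ma lies in 720–635 Ma, so Cryogenian.
B: 425 Ma lies in 443.8–419.2 Ma, so Silurian.
C: 375 Ma lies in 419.2–358.9 Ma, so Devonian.

A — Cryogenian; B — Silurian; C — Devonian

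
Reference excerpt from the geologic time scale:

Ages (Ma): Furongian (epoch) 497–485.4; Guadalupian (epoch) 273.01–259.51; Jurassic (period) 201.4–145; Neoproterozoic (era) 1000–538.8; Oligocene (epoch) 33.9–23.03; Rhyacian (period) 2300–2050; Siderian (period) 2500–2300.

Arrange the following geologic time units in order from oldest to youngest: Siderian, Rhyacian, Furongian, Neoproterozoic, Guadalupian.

Sorting by start age (descending Ma, since larger Ma = older): Siderian start 2500, Rhyacian start 2300, Neoproterozoic start 1000, Furongian start 497, Guadalupian start 273.01.

Siderian, Rhyacian, Neoproterozoic, Furongian, Guadalupian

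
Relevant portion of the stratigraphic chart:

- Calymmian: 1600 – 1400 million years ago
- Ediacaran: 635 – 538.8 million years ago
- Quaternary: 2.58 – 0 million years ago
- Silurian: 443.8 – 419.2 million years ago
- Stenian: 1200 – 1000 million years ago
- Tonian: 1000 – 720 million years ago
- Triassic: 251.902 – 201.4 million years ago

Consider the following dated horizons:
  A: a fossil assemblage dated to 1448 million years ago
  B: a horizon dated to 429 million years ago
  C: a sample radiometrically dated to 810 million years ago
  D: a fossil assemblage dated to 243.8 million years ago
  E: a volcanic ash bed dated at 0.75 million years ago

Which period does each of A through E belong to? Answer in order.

Match each age against the start–end ranges in the excerpt: A = 1448 Ma → Calymmian (1600–1400); B = 429 Ma → Silurian (443.8–419.2); C = 810 Ma → Tonian (1000–720); D = 243.8 Ma → Triassic (251.902–201.4); E = 0.75 Ma → Quaternary (2.58–0).

A — Calymmian; B — Silurian; C — Tonian; D — Triassic; E — Quaternary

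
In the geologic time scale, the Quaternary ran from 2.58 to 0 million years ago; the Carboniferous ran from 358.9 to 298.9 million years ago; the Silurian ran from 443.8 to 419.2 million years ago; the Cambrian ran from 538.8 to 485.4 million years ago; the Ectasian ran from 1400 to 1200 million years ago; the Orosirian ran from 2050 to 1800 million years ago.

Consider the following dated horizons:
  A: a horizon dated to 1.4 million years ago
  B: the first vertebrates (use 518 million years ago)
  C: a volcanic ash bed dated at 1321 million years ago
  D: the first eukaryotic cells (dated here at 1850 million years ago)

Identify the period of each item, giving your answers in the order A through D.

A — Quaternary; B — Cambrian; C — Ectasian; D — Orosirian

Match each age against the start–end ranges in the excerpt: A = 1.4 Ma → Quaternary (2.58–0); B = 518 Ma → Cambrian (538.8–485.4); C = 1321 Ma → Ectasian (1400–1200); D = 1850 Ma → Orosirian (2050–1800).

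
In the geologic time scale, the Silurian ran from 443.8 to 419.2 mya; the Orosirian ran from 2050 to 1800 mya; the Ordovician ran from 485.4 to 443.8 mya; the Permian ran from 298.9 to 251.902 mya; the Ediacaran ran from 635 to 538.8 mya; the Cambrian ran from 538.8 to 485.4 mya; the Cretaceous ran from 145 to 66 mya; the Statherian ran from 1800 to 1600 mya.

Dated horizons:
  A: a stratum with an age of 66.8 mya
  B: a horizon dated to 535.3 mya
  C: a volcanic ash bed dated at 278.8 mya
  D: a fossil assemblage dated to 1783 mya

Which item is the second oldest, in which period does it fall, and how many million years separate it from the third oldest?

B, in the Cambrian; 256.5 million years to C

Sorted oldest-first by Ma: D (1783), B (535.3), C (278.8), A (66.8).
The second oldest is B at 535.3 Ma, which lies in 538.8–485.4 Ma: the Cambrian.
The third oldest is C at 278.8 Ma; separation = |535.3 − 278.8| = 256.5 Myr.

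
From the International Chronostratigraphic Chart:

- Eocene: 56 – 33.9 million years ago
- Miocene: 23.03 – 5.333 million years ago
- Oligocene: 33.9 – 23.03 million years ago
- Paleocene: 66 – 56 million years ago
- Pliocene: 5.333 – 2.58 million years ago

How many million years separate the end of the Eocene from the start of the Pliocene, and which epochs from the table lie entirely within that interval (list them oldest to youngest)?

The Eocene closes at 33.9 Ma and the Pliocene opens at 5.333 Ma, so the interval is 33.9 − 5.333 = 28.567 Myr.
An epoch fits inside if it starts at or after 33.9 Ma and ends at or before 5.333 Ma; oldest first that gives Oligocene, Miocene.

28.567 million years; Oligocene, Miocene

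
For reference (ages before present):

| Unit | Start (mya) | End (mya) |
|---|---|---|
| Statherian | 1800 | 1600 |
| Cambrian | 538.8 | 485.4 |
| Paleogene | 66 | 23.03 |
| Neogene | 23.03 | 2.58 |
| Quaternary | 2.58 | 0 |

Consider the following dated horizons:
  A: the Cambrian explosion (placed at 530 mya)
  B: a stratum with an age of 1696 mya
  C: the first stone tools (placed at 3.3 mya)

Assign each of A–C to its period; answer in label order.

A: 530 Ma lies in 538.8–485.4 Ma, so Cambrian.
B: 1696 Ma lies in 1800–1600 Ma, so Statherian.
C: 3.3 Ma lies in 23.03–2.58 Ma, so Neogene.

A — Cambrian; B — Statherian; C — Neogene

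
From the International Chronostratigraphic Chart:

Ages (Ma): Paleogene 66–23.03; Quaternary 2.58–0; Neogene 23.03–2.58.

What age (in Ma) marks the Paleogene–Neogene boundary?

23.03 Ma

The Paleogene ends and the Neogene begins at 23.03 Ma.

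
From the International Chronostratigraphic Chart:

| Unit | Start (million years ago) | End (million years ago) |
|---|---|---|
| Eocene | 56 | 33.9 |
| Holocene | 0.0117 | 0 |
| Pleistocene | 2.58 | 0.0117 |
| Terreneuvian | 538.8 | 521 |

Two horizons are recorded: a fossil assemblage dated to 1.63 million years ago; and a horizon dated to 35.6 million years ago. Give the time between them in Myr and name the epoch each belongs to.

33.97 million years apart; the first in the Pleistocene, the second in the Eocene

Elapsed time: 35.6 − 1.63 = 33.97 Myr.
1.63 Ma lies within 2.58–0.0117 Ma: Pleistocene.
35.6 Ma lies within 56–33.9 Ma: Eocene.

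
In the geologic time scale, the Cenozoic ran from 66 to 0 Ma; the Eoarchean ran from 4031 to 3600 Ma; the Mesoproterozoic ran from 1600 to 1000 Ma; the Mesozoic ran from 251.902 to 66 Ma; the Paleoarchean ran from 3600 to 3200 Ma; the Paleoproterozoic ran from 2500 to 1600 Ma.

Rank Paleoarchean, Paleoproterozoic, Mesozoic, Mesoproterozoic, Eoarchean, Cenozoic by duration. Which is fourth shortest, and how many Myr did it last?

Durations: Paleoarchean 400; Paleoproterozoic 900; Mesozoic 185.902; Mesoproterozoic 600; Eoarchean 431; Cenozoic 66 Myr.
Sorted shortest-first: Cenozoic (66), Mesozoic (185.902), Paleoarchean (400), Eoarchean (431), Mesoproterozoic (600), Paleoproterozoic (900).
The fourth shortest is Eoarchean at 431 Myr.

Eoarchean, 431 million years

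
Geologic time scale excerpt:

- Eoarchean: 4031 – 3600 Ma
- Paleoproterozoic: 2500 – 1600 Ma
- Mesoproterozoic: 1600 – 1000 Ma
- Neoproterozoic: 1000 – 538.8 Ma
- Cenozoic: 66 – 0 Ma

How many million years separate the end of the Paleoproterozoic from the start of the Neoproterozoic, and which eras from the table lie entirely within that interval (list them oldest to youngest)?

The Paleoproterozoic closes at 1600 Ma and the Neoproterozoic opens at 1000 Ma, so the interval is 1600 − 1000 = 600 Myr.
An era fits inside if it starts at or after 1600 Ma and ends at or before 1000 Ma; oldest first that gives Mesoproterozoic.

600 million years; Mesoproterozoic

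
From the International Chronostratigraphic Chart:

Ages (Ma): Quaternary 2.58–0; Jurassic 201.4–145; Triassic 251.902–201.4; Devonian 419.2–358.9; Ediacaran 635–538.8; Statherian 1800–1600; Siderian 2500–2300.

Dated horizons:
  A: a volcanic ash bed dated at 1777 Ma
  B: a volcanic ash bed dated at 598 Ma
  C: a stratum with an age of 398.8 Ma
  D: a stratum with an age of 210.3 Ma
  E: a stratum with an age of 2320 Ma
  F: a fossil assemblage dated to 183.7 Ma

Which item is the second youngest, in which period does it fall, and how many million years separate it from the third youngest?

Sorted youngest-first by Ma: F (183.7), D (210.3), C (398.8), B (598), A (1777), E (2320).
The second youngest is D at 210.3 Ma, which lies in 251.902–201.4 Ma: the Triassic.
The third youngest is C at 398.8 Ma; separation = |210.3 − 398.8| = 188.5 Myr.

D, in the Triassic; 188.5 million years to C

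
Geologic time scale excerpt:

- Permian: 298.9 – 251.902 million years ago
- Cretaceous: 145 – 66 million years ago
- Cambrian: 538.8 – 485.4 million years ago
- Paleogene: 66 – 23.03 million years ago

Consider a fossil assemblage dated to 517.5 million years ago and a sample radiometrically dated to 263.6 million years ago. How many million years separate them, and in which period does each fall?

Elapsed time: 517.5 − 263.6 = 253.9 Myr.
517.5 Ma lies within 538.8–485.4 Ma: Cambrian.
263.6 Ma lies within 298.9–251.902 Ma: Permian.

253.9 million years apart; the first in the Cambrian, the second in the Permian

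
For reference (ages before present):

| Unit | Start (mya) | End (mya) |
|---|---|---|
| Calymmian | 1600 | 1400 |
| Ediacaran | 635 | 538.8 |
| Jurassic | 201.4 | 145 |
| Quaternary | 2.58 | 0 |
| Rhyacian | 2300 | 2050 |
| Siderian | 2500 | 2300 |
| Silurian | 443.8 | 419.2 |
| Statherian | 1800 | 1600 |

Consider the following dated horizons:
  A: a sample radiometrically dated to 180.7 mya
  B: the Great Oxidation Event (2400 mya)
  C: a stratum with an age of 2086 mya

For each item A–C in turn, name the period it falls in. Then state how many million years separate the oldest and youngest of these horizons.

Match each age against the start–end ranges in the excerpt: A = 180.7 Ma → Jurassic (201.4–145); B = 2400 Ma → Siderian (2500–2300); C = 2086 Ma → Rhyacian (2300–2050).
The largest age is 2400 Ma and the smallest is 180.7 Ma; their difference is 2219.3 Myr.

A — Jurassic; B — Siderian; C — Rhyacian; span 2219.3 million years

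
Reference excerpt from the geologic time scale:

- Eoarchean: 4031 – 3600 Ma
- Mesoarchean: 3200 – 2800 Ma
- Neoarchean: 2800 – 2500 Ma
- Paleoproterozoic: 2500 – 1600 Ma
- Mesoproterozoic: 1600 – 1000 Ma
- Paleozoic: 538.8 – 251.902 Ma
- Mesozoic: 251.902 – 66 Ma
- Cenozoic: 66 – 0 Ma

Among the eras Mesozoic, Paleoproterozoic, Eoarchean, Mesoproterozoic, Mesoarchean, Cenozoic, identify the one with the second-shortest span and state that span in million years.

Start − end for each: Mesozoic 251.902 − 66 = 185.902; Paleoproterozoic 2500 − 1600 = 900; Eoarchean 4031 − 3600 = 431; Mesoproterozoic 1600 − 1000 = 600; Mesoarchean 3200 − 2800 = 400; Cenozoic 66 − 0 = 66.
Ranking these from shortest: Cenozoic < Mesozoic < Mesoarchean < Eoarchean < Mesoproterozoic < Paleoproterozoic.
Position 2 in that ranking is Mesozoic, which lasted 185.902 Myr.

Mesozoic, 185.902 million years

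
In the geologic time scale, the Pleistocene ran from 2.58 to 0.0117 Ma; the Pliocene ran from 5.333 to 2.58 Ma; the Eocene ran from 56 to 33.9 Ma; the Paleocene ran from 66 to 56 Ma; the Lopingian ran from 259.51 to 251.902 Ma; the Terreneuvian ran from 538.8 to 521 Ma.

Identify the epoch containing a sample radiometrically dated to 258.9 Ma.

258.9 Ma lies between 259.51 and 251.902 Ma, so it falls in the Lopingian.

Lopingian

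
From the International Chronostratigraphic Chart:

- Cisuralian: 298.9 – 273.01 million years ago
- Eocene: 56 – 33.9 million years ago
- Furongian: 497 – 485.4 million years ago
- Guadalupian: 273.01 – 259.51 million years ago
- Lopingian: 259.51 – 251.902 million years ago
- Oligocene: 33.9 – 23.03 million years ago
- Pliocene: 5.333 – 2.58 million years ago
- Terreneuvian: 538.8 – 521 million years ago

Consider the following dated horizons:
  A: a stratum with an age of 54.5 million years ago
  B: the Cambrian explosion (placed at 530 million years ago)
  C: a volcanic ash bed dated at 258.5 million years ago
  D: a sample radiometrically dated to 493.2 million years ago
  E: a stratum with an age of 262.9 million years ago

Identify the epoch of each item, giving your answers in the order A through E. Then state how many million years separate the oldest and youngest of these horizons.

A — Eocene; B — Terreneuvian; C — Lopingian; D — Furongian; E — Guadalupian; span 475.5 million years

Match each age against the start–end ranges in the excerpt: A = 54.5 Ma → Eocene (56–33.9); B = 530 Ma → Terreneuvian (538.8–521); C = 258.5 Ma → Lopingian (259.51–251.902); D = 493.2 Ma → Furongian (497–485.4); E = 262.9 Ma → Guadalupian (273.01–259.51).
The largest age is 530 Ma and the smallest is 54.5 Ma; their difference is 475.5 Myr.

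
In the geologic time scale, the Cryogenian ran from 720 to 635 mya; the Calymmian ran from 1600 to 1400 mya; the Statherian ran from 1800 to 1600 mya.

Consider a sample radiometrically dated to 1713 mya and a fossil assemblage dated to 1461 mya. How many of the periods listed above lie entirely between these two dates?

Checking each listed span, none has both start < 1713 Ma and end > 1461 Ma — every period straddles one of the two dates or lies outside them — so the count is 0.

0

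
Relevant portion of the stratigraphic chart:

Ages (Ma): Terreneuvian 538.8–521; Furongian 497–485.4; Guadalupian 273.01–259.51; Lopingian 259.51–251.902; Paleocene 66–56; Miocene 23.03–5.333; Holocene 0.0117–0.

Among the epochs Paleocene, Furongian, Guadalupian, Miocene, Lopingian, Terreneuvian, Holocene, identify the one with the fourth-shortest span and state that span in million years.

Durations: Paleocene 10; Furongian 11.6; Guadalupian 13.5; Miocene 17.697; Lopingian 7.608; Terreneuvian 17.8; Holocene 0.0117 Myr.
Sorted shortest-first: Holocene (0.0117), Lopingian (7.608), Paleocene (10), Furongian (11.6), Guadalupian (13.5), Miocene (17.697), Terreneuvian (17.8).
The fourth shortest is Furongian at 11.6 Myr.

Furongian, 11.6 million years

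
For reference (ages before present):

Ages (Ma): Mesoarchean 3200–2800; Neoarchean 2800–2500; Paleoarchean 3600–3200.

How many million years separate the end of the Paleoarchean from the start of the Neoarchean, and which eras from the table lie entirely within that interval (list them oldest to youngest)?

End of Paleoarchean = 3200 Ma; start of Neoarchean = 2800 Ma.
Gap = 3200 − 2800 = 400 Myr.
Eras wholly inside 3200–2800 Ma: Mesoarchean (3200–2800).

400 million years; Mesoarchean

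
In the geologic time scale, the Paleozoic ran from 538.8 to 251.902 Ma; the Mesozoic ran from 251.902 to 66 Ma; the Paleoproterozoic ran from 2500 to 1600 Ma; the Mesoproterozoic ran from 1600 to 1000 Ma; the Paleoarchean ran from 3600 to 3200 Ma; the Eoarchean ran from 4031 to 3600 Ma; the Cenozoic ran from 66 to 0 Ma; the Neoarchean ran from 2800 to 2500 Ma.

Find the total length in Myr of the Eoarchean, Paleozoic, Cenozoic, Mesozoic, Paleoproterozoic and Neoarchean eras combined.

Duration is start − end for each: (4031 − 3600) + (538.8 − 251.902) + (66 − 0) + (251.902 − 66) + (2500 − 1600) + (2800 − 2500).
That is 431 + 286.898 + 66 + 185.902 + 900 + 300, which totals 2169.8 million years.

2169.8 million years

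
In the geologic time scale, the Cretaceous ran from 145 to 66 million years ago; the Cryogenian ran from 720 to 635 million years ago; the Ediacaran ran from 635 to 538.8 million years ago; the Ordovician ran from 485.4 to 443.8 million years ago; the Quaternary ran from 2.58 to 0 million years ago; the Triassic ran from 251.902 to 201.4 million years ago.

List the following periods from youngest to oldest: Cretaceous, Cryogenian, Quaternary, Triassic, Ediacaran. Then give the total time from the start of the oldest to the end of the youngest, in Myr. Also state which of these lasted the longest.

From the excerpt: Cretaceous 145–66; Cryogenian 720–635; Quaternary 2.58–0; Triassic 251.902–201.4; Ediacaran 635–538.8 (Ma).
Larger Ma is earlier, so the oldest is Cryogenian and the youngest is Quaternary; youngest to oldest: Quaternary, Cretaceous, Triassic, Ediacaran, Cryogenian.
Oldest start 720 minus youngest end 0 gives 720 Myr overall.
Individual lengths (start − end): Quaternary 2.58; Cretaceous 79; Triassic 50.502; Cryogenian 85; Ediacaran 96.2. The largest is Ediacaran at 96.2 Myr.

Quaternary, Cretaceous, Triassic, Ediacaran, Cryogenian; total span 720 Myr; longest is Ediacaran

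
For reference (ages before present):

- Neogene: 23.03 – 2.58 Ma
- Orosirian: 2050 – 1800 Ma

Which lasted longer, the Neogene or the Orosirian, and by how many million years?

Neogene: 23.03 − 2.58 = 20.45 Myr.
Orosirian: 2050 − 1800 = 250 Myr.
Difference: 250 − 20.45 = 229.55 Myr, so the Orosirian was longer.

Orosirian, by 229.55 million years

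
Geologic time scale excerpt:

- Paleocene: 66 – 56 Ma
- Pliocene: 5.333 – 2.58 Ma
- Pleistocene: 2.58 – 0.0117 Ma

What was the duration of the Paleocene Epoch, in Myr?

66 − 56 = 10 million years.

10 million years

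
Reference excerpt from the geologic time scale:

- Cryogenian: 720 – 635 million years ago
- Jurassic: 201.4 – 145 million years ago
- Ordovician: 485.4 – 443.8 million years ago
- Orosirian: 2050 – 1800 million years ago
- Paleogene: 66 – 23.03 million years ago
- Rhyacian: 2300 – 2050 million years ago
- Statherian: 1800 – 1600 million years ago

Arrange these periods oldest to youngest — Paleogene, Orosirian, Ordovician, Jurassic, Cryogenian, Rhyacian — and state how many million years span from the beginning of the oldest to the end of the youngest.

Rhyacian, Orosirian, Cryogenian, Ordovician, Jurassic, Paleogene; total span 2276.97 Myr

Start ages (Ma): Rhyacian 2300, Orosirian 2050, Cryogenian 720, Ordovician 485.4, Jurassic 201.4, Paleogene 66.
Ordered oldest to youngest: Rhyacian, Orosirian, Cryogenian, Ordovician, Jurassic, Paleogene.
Span = 2300 − 23.03 = 2276.97 Myr.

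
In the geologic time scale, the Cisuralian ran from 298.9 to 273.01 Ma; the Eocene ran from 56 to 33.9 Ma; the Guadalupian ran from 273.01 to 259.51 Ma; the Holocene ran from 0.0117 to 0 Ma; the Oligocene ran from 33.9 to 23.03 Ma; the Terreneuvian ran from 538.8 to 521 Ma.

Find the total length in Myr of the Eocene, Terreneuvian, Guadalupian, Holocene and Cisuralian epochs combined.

Each duration: Eocene = 22.1; Terreneuvian = 17.8; Guadalupian = 13.5; Holocene = 0.0117; Cisuralian = 25.89.
Sum: 22.1 + 17.8 + 13.5 + 0.0117 + 25.89 = 79.3017 Myr.

79.3017 million years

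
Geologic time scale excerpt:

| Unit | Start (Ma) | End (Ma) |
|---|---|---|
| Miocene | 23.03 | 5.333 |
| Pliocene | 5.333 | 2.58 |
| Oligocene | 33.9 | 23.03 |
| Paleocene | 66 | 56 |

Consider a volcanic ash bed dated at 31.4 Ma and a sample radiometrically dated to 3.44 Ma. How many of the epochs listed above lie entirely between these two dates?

31.4 Ma sits inside the Oligocene (33.9–23.03) and 3.44 Ma inside the Pliocene (5.333–2.58); neither of those is wholly between the two dates.
The listed epochs lying completely between them are Miocene — 1 in all.

1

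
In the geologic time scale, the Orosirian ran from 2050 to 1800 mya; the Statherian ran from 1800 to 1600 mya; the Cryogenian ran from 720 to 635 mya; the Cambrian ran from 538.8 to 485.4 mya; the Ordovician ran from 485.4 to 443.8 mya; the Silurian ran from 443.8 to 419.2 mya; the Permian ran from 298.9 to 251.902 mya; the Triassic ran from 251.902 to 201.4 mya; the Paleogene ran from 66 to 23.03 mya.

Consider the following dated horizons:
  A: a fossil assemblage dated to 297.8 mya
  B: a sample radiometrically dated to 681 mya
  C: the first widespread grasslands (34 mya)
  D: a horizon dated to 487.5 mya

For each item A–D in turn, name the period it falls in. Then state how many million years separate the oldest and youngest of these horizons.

A: 297.8 Ma lies in 298.9–251.902 Ma, so Permian.
B: 681 Ma lies in 720–635 Ma, so Cryogenian.
C: 34 Ma lies in 66–23.03 Ma, so Paleogene.
D: 487.5 Ma lies in 538.8–485.4 Ma, so Cambrian.
Oldest = 681 Ma, youngest = 34 Ma → span 647 Myr.

A — Permian; B — Cryogenian; C — Paleogene; D — Cambrian; span 647 million years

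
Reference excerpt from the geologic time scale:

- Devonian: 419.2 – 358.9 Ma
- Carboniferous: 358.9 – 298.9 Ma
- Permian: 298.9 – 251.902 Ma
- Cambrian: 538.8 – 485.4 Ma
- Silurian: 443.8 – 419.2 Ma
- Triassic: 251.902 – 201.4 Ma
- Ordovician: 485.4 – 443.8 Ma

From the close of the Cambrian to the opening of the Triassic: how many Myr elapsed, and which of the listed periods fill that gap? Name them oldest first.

233.498 million years; Ordovician, Silurian, Devonian, Carboniferous, Permian

End of Cambrian = 485.4 Ma; start of Triassic = 251.902 Ma.
Gap = 485.4 − 251.902 = 233.498 Myr.
Periods wholly inside 485.4–251.902 Ma: Ordovician (485.4–443.8), Silurian (443.8–419.2), Devonian (419.2–358.9), Carboniferous (358.9–298.9), Permian (298.9–251.902).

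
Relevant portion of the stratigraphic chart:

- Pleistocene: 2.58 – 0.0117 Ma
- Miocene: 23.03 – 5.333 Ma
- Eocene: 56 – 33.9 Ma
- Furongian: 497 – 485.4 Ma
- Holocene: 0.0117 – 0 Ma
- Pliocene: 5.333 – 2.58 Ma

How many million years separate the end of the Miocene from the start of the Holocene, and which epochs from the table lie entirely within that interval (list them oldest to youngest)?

5.3213 million years; Pliocene, Pleistocene

The Miocene closes at 5.333 Ma and the Holocene opens at 0.0117 Ma, so the interval is 5.333 − 0.0117 = 5.3213 Myr.
An epoch fits inside if it starts at or after 5.333 Ma and ends at or before 0.0117 Ma; oldest first that gives Pliocene, Pleistocene.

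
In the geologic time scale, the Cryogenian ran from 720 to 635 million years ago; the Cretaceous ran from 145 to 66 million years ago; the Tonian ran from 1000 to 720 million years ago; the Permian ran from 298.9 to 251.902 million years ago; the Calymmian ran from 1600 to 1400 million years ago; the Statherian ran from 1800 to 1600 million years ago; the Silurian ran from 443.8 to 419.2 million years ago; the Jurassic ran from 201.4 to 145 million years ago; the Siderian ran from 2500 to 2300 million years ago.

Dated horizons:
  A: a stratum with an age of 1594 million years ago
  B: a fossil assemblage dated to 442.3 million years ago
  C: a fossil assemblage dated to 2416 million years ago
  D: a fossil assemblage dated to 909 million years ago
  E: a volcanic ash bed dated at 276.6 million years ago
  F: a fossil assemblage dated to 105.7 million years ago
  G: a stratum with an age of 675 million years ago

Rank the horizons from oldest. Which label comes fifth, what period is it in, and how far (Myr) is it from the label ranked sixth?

Larger Ma means older, so oldest first: C 2416 > A 1594 > D 909 > G 675 > B 442.3 > E 276.6 > F 105.7.
Counting 5 along gives B (442.3 Ma); the excerpt puts that inside the Silurian, 443.8–419.2 Ma.
Next in line is E (276.6 Ma), and 442.3 − 276.6 = 165.7 Myr.

B, in the Silurian; 165.7 million years to E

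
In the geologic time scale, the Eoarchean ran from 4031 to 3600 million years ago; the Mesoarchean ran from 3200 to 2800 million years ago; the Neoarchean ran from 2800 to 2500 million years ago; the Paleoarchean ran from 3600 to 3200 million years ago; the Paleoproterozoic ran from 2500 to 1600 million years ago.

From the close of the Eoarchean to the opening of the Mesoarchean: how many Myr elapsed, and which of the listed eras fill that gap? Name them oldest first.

400 million years; Paleoarchean

The Eoarchean closes at 3600 Ma and the Mesoarchean opens at 3200 Ma, so the interval is 3600 − 3200 = 400 Myr.
An era fits inside if it starts at or after 3600 Ma and ends at or before 3200 Ma; oldest first that gives Paleoarchean.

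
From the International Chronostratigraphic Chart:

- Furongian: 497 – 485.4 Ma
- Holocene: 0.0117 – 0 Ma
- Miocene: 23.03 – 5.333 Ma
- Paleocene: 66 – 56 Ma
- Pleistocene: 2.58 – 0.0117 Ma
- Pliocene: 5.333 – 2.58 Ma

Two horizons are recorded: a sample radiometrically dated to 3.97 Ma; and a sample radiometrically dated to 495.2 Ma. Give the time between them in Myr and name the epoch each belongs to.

Elapsed time: 495.2 − 3.97 = 491.23 Myr.
3.97 Ma lies within 5.333–2.58 Ma: Pliocene.
495.2 Ma lies within 497–485.4 Ma: Furongian.

491.23 million years apart; the first in the Pliocene, the second in the Furongian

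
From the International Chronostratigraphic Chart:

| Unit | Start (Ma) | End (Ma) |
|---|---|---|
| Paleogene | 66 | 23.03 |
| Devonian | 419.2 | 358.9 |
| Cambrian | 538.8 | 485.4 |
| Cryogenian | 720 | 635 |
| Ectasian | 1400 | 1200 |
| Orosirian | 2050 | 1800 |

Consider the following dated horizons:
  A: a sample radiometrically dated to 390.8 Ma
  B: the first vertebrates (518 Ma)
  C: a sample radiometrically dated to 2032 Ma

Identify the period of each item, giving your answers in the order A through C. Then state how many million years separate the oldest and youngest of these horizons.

A: 390.8 Ma lies in 419.2–358.9 Ma, so Devonian.
B: 518 Ma lies in 538.8–485.4 Ma, so Cambrian.
C: 2032 Ma lies in 2050–1800 Ma, so Orosirian.
Oldest = 2032 Ma, youngest = 390.8 Ma → span 1641.2 Myr.

A — Devonian; B — Cambrian; C — Orosirian; span 1641.2 million years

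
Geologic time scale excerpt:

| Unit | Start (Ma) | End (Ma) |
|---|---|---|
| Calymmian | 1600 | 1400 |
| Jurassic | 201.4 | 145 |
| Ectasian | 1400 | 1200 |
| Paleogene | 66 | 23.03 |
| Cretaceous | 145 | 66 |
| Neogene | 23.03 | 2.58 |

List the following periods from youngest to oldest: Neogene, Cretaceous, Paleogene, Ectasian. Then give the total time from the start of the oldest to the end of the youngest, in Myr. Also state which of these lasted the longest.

Start ages (Ma): Ectasian 1400, Cretaceous 145, Paleogene 66, Neogene 23.03.
Ordered youngest to oldest: Neogene, Paleogene, Cretaceous, Ectasian.
Span = 1400 − 2.58 = 1397.42 Myr.
Durations: Cretaceous 79, Neogene 20.45, Ectasian 200, Paleogene 42.97 → longest is Ectasian (200 Myr).

Neogene → Paleogene → Cretaceous → Ectasian; total span 1397.42 Myr; longest is Ectasian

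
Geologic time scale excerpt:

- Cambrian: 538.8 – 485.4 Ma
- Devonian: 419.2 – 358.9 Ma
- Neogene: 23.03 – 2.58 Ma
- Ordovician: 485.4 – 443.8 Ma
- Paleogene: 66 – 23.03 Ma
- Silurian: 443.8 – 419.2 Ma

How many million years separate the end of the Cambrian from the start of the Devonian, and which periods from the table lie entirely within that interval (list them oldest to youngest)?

End of Cambrian = 485.4 Ma; start of Devonian = 419.2 Ma.
Gap = 485.4 − 419.2 = 66.2 Myr.
Periods wholly inside 485.4–419.2 Ma: Ordovician (485.4–443.8), Silurian (443.8–419.2).

66.2 million years; Ordovician, Silurian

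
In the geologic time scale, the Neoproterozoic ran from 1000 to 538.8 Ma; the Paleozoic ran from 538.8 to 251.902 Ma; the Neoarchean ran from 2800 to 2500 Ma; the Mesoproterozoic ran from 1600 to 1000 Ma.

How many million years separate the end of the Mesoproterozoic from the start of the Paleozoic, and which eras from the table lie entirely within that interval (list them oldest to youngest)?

The Mesoproterozoic closes at 1000 Ma and the Paleozoic opens at 538.8 Ma, so the interval is 1000 − 538.8 = 461.2 Myr.
An era fits inside if it starts at or after 1000 Ma and ends at or before 538.8 Ma; oldest first that gives Neoproterozoic.

461.2 million years; Neoproterozoic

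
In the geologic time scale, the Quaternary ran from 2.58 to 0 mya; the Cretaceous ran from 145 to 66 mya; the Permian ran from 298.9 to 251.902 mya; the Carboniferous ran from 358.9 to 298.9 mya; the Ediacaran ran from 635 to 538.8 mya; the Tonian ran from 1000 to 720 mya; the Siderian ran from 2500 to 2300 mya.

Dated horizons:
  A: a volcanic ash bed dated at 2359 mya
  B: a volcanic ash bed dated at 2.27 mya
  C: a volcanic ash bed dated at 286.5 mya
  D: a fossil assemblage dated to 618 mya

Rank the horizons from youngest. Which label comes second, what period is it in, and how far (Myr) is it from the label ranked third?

Smaller Ma means younger, so youngest first: B 2.27 < C 286.5 < D 618 < A 2359.
Counting 2 along gives C (286.5 Ma); the excerpt puts that inside the Permian, 298.9–251.902 Ma.
Next in line is D (618 Ma), and 618 − 286.5 = 331.5 Myr.

C, in the Permian; 331.5 million years to D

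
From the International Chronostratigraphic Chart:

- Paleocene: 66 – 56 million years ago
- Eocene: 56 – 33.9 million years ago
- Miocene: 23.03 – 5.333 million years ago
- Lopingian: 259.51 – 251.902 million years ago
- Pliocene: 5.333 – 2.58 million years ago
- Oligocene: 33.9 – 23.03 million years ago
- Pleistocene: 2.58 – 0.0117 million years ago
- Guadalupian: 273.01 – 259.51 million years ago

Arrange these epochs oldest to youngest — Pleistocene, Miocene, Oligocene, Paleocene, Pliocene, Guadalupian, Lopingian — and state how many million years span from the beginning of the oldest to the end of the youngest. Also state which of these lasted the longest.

From the excerpt: Pleistocene 2.58–0.0117; Miocene 23.03–5.333; Oligocene 33.9–23.03; Paleocene 66–56; Pliocene 5.333–2.58; Guadalupian 273.01–259.51; Lopingian 259.51–251.902 (Ma).
Larger Ma is earlier, so the oldest is Guadalupian and the youngest is Pleistocene; oldest to youngest: Guadalupian, Lopingian, Paleocene, Oligocene, Miocene, Pliocene, Pleistocene.
Oldest start 273.01 minus youngest end 0.0117 gives 272.9983 Myr overall.
Individual lengths (start − end): Pliocene 2.753; Lopingian 7.608; Pleistocene 2.5683; Miocene 17.697; Paleocene 10; Guadalupian 13.5; Oligocene 10.87. The largest is Miocene at 17.697 Myr.

Guadalupian, Lopingian, Paleocene, Oligocene, Miocene, Pliocene, Pleistocene; total span 272.9983 Myr; longest is Miocene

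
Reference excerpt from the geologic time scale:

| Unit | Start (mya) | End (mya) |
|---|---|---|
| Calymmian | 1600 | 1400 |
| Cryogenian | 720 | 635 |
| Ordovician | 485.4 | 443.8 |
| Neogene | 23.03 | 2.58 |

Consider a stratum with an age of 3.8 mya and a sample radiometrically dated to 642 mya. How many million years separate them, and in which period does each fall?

Elapsed time: 642 − 3.8 = 638.2 Myr.
3.8 Ma lies within 23.03–2.58 Ma: Neogene.
642 Ma lies within 720–635 Ma: Cryogenian.

638.2 million years apart; the first in the Neogene, the second in the Cryogenian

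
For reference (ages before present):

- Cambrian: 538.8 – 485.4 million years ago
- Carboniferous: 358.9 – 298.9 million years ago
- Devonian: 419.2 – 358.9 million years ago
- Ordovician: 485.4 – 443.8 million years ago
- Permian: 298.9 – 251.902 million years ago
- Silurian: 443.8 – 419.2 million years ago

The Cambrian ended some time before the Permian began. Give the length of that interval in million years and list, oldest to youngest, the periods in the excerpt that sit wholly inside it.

186.5 million years; Ordovician, Silurian, Devonian, Carboniferous

End of Cambrian = 485.4 Ma; start of Permian = 298.9 Ma.
Gap = 485.4 − 298.9 = 186.5 Myr.
Periods wholly inside 485.4–298.9 Ma: Ordovician (485.4–443.8), Silurian (443.8–419.2), Devonian (419.2–358.9), Carboniferous (358.9–298.9).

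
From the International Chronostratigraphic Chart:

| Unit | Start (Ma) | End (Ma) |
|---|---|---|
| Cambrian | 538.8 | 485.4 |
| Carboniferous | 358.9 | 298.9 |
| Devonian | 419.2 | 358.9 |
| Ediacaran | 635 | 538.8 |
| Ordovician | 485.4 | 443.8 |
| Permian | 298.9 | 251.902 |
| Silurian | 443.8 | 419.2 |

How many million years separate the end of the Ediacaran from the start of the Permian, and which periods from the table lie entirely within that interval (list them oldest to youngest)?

239.9 million years; Cambrian, Ordovician, Silurian, Devonian, Carboniferous

End of Ediacaran = 538.8 Ma; start of Permian = 298.9 Ma.
Gap = 538.8 − 298.9 = 239.9 Myr.
Periods wholly inside 538.8–298.9 Ma: Cambrian (538.8–485.4), Ordovician (485.4–443.8), Silurian (443.8–419.2), Devonian (419.2–358.9), Carboniferous (358.9–298.9).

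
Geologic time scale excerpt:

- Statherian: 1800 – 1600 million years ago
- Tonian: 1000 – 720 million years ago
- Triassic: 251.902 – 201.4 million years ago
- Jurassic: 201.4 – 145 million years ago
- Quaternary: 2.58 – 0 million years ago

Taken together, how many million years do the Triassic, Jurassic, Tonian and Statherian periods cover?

Duration is start − end for each: (251.902 − 201.4) + (201.4 − 145) + (1000 − 720) + (1800 − 1600).
That is 50.502 + 56.4 + 280 + 200, which totals 586.902 million years.

586.902 million years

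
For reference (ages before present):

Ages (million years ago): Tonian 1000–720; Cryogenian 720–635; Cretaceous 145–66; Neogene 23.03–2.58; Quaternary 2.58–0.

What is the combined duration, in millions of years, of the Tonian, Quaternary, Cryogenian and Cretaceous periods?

446.58 million years

Each duration: Tonian = 280; Quaternary = 2.58; Cryogenian = 85; Cretaceous = 79.
Sum: 280 + 2.58 + 85 + 79 = 446.58 Myr.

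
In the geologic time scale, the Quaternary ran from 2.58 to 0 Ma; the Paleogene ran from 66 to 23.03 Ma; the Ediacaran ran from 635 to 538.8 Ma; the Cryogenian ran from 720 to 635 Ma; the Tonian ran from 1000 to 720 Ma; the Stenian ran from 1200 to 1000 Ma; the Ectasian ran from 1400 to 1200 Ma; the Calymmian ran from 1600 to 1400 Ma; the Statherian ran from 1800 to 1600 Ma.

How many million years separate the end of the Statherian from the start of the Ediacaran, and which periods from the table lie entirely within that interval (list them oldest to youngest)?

The Statherian closes at 1600 Ma and the Ediacaran opens at 635 Ma, so the interval is 1600 − 635 = 965 Myr.
A period fits inside if it starts at or after 1600 Ma and ends at or before 635 Ma; oldest first that gives Calymmian, Ectasian, Stenian, Tonian, Cryogenian.

965 million years; Calymmian, Ectasian, Stenian, Tonian, Cryogenian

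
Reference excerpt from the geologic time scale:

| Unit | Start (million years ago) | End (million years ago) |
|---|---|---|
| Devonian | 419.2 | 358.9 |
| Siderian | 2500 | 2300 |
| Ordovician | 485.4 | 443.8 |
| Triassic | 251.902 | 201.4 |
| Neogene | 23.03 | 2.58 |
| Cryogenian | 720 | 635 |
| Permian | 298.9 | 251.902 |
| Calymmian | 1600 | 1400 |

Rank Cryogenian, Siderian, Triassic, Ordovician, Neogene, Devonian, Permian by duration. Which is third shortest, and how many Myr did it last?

Permian, 46.998 million years

Durations: Cryogenian 85; Siderian 200; Triassic 50.502; Ordovician 41.6; Neogene 20.45; Devonian 60.3; Permian 46.998 Myr.
Sorted shortest-first: Neogene (20.45), Ordovician (41.6), Permian (46.998), Triassic (50.502), Devonian (60.3), Cryogenian (85), Siderian (200).
The third shortest is Permian at 46.998 Myr.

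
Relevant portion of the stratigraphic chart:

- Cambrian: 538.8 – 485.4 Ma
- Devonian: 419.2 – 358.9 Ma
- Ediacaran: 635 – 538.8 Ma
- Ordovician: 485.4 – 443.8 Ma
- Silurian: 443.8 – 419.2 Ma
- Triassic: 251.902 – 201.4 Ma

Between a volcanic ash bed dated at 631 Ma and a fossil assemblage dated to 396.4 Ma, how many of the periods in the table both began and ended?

3

631 Ma sits inside the Ediacaran (635–538.8) and 396.4 Ma inside the Devonian (419.2–358.9); neither of those is wholly between the two dates.
The listed periods lying completely between them are Cambrian, Ordovician, Silurian — 3 in all.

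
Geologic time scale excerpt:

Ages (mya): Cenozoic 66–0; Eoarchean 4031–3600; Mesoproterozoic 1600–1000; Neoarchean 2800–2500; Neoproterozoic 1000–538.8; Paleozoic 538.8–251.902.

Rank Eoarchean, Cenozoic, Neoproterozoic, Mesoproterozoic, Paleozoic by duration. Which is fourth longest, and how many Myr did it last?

Paleozoic, 286.898 million years

Durations: Eoarchean 431; Cenozoic 66; Neoproterozoic 461.2; Mesoproterozoic 600; Paleozoic 286.898 Myr.
Sorted longest-first: Mesoproterozoic (600), Neoproterozoic (461.2), Eoarchean (431), Paleozoic (286.898), Cenozoic (66).
The fourth longest is Paleozoic at 286.898 Myr.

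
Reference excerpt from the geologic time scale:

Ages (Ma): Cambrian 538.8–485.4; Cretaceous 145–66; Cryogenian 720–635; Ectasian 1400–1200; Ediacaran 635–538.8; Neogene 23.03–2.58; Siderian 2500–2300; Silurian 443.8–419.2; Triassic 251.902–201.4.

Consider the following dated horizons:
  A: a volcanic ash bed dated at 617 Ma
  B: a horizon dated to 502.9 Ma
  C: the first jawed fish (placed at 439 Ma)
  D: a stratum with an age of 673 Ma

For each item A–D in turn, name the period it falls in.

Match each age against the start–end ranges in the excerpt: A = 617 Ma → Ediacaran (635–538.8); B = 502.9 Ma → Cambrian (538.8–485.4); C = 439 Ma → Silurian (443.8–419.2); D = 673 Ma → Cryogenian (720–635).

A — Ediacaran; B — Cambrian; C — Silurian; D — Cryogenian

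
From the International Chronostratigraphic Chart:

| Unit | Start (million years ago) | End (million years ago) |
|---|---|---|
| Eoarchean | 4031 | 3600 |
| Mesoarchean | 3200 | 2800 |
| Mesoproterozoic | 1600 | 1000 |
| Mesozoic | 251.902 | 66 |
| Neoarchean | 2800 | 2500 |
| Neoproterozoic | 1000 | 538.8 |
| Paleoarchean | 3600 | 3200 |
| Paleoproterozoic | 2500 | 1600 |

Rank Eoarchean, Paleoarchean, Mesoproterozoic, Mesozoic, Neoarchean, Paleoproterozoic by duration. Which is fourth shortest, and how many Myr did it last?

Start − end for each: Eoarchean 4031 − 3600 = 431; Paleoarchean 3600 − 3200 = 400; Mesoproterozoic 1600 − 1000 = 600; Mesozoic 251.902 − 66 = 185.902; Neoarchean 2800 − 2500 = 300; Paleoproterozoic 2500 − 1600 = 900.
Ranking these from shortest: Mesozoic < Neoarchean < Paleoarchean < Eoarchean < Mesoproterozoic < Paleoproterozoic.
Position 4 in that ranking is Eoarchean, which lasted 431 Myr.

Eoarchean, 431 million years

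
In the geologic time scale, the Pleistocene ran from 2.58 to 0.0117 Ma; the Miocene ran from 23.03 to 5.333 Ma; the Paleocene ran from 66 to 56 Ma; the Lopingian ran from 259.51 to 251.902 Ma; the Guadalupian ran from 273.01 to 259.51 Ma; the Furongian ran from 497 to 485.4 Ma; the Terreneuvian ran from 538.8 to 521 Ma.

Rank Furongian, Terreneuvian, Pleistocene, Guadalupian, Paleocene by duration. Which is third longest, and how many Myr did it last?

Start − end for each: Furongian 497 − 485.4 = 11.6; Terreneuvian 538.8 − 521 = 17.8; Pleistocene 2.58 − 0.0117 = 2.5683; Guadalupian 273.01 − 259.51 = 13.5; Paleocene 66 − 56 = 10.
Ranking these from longest: Terreneuvian > Guadalupian > Furongian > Paleocene > Pleistocene.
Position 3 in that ranking is Furongian, which lasted 11.6 Myr.

Furongian, 11.6 million years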